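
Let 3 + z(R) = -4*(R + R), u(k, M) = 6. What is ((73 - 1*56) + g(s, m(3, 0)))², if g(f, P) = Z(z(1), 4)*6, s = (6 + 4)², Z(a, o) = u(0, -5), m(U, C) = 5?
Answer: 2809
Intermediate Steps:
z(R) = -3 - 8*R (z(R) = -3 - 4*(R + R) = -3 - 8*R)
Z(a, o) = 6
s = 100 (s = 10² = 100)
g(f, P) = 36 (g(f, P) = 6*6 = 36)
((73 - 1*56) + g(s, m(3, 0)))² = ((73 - 1*56) + 36)² = ((73 - 56) + 36)² = (17 + 36)² = 53² = 2809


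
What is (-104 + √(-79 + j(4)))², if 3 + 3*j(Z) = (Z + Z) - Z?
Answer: 32212/3 - 416*I*√177/3 ≈ 10737.0 - 1844.8*I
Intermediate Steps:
j(Z) = -1 + Z/3 (j(Z) = -1 + ((Z + Z) - Z)/3 = -1 + (2*Z - Z)/3 = -1 + Z/3)
(-104 + √(-79 + j(4)))² = (-104 + √(-79 + (-1 + (⅓)*4)))² = (-104 + √(-79 + (-1 + 4/3)))² = (-104 + √(-79 + ⅓))² = (-104 + √(-236/3))² = (-104 + 2*I*√177/3)²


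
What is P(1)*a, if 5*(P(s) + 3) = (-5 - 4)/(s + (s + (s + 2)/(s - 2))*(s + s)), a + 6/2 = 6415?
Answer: -76944/5 ≈ -15389.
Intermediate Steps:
a = 6412 (a = -3 + 6415 = 6412)
P(s) = -3 - 9/(5*(s + 2*s*(s + (2 + s)/(-2 + s)))) (P(s) = -3 + ((-5 - 4)/(s + (s + (s + 2)/(s - 2))*(s + s)))/5 = -3 + (-9/(s + (s + (2 + s)/(-2 + s))*(2*s)))/5 = -3 + (-9/(s + 2*s*(s + (2 + s)/(-2 + s))))/5 = -3 - 9/(5*(s + 2*s*(s + (2 + s)/(-2 + s)))))
P(1)*a = ((3/5)*(6 - 13*1 - 10*1**3 + 5*1**2)/(1*(2 - 1*1 + 2*1**2)))*6412 = ((3/5)*1*(6 - 13 - 10*1 + 5*1)/(2 - 1 + 2*1))*6412 = ((3/5)*1*(6 - 13 - 10 + 5)/(2 - 1 + 2))*6412 = ((3/5)*1*(-12)/3)*6412 = ((3/5)*1*(1/3)*(-12))*6412 = -12/5*6412 = -76944/5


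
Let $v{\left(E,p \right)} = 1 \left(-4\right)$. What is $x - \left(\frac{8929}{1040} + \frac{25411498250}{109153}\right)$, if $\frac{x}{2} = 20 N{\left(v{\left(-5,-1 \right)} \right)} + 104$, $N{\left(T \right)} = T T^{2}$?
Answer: $- \frac{26695929777377}{113519120} \approx -2.3517 \cdot 10^{5}$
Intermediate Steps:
$v{\left(E,p \right)} = -4$
$N{\left(T \right)} = T^{3}$
$x = -2352$ ($x = 2 \left(20 \left(-4\right)^{3} + 104\right) = 2 \left(20 \left(-64\right) + 104\right) = 2 \left(-1280 + 104\right) = 2 \left(-1176\right) = -2352$)
$x - \left(\frac{8929}{1040} + \frac{25411498250}{109153}\right) = -2352 - \left(\frac{8929}{1040} + \frac{25411498250}{109153}\right) = -2352 - \left(\frac{8929}{1040} + \frac{192650}{109153 \cdot \frac{1}{131905}}\right) = -2352 - \left(\frac{8929}{1040} + \frac{192650}{\frac{109153}{131905}}\right) = -2352 - \frac{26428932807137}{113519120} = - \frac{26695929777377}{113519120}$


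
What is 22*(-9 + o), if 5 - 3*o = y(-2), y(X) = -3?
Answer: -418/3 ≈ -139.33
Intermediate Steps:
o = 8/3 (o = 5/3 - 1/3*(-3) = 5/3 + 1 = 8/3 ≈ 2.6667)
22*(-9 + o) = 22*(-9 + 8/3) = 22*(-19/3) = -418/3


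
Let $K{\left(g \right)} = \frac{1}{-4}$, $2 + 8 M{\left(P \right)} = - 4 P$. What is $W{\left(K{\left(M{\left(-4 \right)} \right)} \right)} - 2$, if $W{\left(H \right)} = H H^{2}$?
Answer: $- \frac{129}{64} \approx -2.0156$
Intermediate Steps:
$M{\left(P \right)} = - \frac{1}{4} - \frac{P}{2}$ ($M{\left(P \right)} = - \frac{1}{4} + \frac{\left(-4\right) P}{8} = - \frac{1}{4} - \frac{P}{2}$)
$K{\left(g \right)} = - \frac{1}{4}$
$W{\left(H \right)} = H^{3}$
$W{\left(K{\left(M{\left(-4 \right)} \right)} \right)} - 2 = \left(- \frac{1}{4}\right)^{3} - 2 = - \frac{1}{64} - 2 = - \frac{129}{64}$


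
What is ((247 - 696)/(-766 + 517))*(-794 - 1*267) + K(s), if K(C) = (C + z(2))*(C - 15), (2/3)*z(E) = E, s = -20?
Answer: -328234/249 ≈ -1318.2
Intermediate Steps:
z(E) = 3*E/2
K(C) = (-15 + C)*(3 + C) (K(C) = (C + (3/2)*2)*(C - 15) = (C + 3)*(-15 + C) = (3 + C)*(-15 + C) = (-15 + C)*(3 + C))
((247 - 696)/(-766 + 517))*(-794 - 1*267) + K(s) = ((247 - 696)/(-766 + 517))*(-794 - 1*267) + (-45 + (-20)² - 12*(-20)) = (-449/(-249))*(-794 - 267) + (-45 + 400 + 240) = -449*(-1/249)*(-1061) + 595 = (449/249)*(-1061) + 595 = -476389/249 + 595 = -328234/249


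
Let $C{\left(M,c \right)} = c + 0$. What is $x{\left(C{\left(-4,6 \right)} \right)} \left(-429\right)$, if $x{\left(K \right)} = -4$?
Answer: $1716$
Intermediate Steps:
$C{\left(M,c \right)} = c$
$x{\left(C{\left(-4,6 \right)} \right)} \left(-429\right) = \left(-4\right) \left(-429\right) = 1716$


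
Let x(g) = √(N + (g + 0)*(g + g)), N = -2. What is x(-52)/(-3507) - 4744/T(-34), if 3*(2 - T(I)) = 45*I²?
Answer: 2372/8669 - √5406/3507 ≈ 0.25265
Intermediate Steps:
T(I) = 2 - 15*I²
x(g) = √(-2 + 2*g²) (x(g) = √(-2 + (g + 0)*(g + g)) = √(-2 + g*(2*g)) = √(-2 + 2*g²))
x(-52)/(-3507) - 4744/T(-34) = √(-2 + 2*(-52)²)/(-3507) - 4744/(2 - 15*(-34)²) = √(-2 + 2*2704)*(-1/3507) - 4744/(2 - 15*1156) = √(-2 + 5408)*(-1/3507) - 4744/(2 - 17340) = √5406*(-1/3507) - 4744/(-17338) = -√5406/3507 - 4744*(-1/17338) = -√5406/3507 + 2372/8669 = 2372/8669 - √5406/3507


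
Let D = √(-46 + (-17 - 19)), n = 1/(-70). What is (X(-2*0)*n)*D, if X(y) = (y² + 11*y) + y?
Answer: 0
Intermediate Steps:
X(y) = y² + 12*y
n = -1/70 ≈ -0.014286
D = I*√82 (D = √(-46 - 36) = √(-82) = I*√82 ≈ 9.0554*I)
(X(-2*0)*n)*D = (((-2*0)*(12 - 2*0))*(-1/70))*(I*√82) = ((0*(12 + 0))*(-1/70))*(I*√82) = ((0*12)*(-1/70))*(I*√82) = (0*(-1/70))*(I*√82) = 0*(I*√82) = 0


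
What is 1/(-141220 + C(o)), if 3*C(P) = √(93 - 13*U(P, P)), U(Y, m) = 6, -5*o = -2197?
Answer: -84732/11965853039 - √15/59829265195 ≈ -7.0812e-6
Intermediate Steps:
o = 2197/5 (o = -⅕*(-2197) = 2197/5 ≈ 439.40)
C(P) = √15/3 (C(P) = √(93 - 13*6)/3 = √(93 - 78)/3 = √15/3)
1/(-141220 + C(o)) = 1/(-141220 + √15/3)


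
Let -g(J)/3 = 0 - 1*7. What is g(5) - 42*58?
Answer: -2415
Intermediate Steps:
g(J) = 21 (g(J) = -3*(0 - 1*7) = -3*(0 - 7) = -3*(-7) = 21)
g(5) - 42*58 = 21 - 42*58 = 21 - 2436 = -2415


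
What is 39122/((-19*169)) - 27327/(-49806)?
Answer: -620254445/53309022 ≈ -11.635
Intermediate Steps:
39122/((-19*169)) - 27327/(-49806) = 39122/(-3211) - 27327*(-1/49806) = 39122*(-1/3211) + 9109/16602 = -39122/3211 + 9109/16602 = -620254445/53309022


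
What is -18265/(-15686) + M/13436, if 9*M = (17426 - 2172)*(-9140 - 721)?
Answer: -98219776801/79033911 ≈ -1242.8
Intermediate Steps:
M = -50139898/3 (M = ((17426 - 2172)*(-9140 - 721))/9 = (15254*(-9861))/9 = (1/9)*(-150419694) = -50139898/3 ≈ -1.6713e+7)
-18265/(-15686) + M/13436 = -18265/(-15686) - 50139898/3/13436 = -18265*(-1/15686) - 50139898/3*1/13436 = 18265/15686 - 25069949/20154 = -98219776801/79033911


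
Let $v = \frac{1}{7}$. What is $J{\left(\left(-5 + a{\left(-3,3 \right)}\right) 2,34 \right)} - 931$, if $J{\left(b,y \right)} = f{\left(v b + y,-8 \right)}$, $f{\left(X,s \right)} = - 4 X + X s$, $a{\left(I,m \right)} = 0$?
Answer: $- \frac{9253}{7} \approx -1321.9$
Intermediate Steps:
$v = \frac{1}{7} \approx 0.14286$
$J{\left(b,y \right)} = - 12 y - \frac{12 b}{7}$ ($J{\left(b,y \right)} = \left(\frac{b}{7} + y\right) \left(-4 - 8\right) = \left(y + \frac{b}{7}\right) \left(-12\right) = - 12 y - \frac{12 b}{7}$)
$J{\left(\left(-5 + a{\left(-3,3 \right)}\right) 2,34 \right)} - 931 = \left(\left(-12\right) 34 - \frac{12 \left(-5 + 0\right) 2}{7}\right) - 931 = \left(-408 - \frac{12 \left(\left(-5\right) 2\right)}{7}\right) - 931 = \left(-408 - - \frac{120}{7}\right) - 931 = \left(-408 + \frac{120}{7}\right) - 931 = - \frac{2736}{7} - 931 = - \frac{9253}{7}$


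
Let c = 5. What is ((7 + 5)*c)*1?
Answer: 60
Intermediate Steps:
((7 + 5)*c)*1 = ((7 + 5)*5)*1 = (12*5)*1 = 60*1 = 60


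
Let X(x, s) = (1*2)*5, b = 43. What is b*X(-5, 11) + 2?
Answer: 432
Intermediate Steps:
X(x, s) = 10 (X(x, s) = 2*5 = 10)
b*X(-5, 11) + 2 = 43*10 + 2 = 430 + 2 = 432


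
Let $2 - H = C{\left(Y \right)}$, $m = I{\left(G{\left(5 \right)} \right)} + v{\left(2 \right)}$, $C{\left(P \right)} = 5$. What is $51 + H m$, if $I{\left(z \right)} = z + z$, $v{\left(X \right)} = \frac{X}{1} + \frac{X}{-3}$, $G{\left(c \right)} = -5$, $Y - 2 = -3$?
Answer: $77$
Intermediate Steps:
$Y = -1$ ($Y = 2 - 3 = -1$)
$v{\left(X \right)} = \frac{2 X}{3}$ ($v{\left(X \right)} = X 1 + X \left(- \frac{1}{3}\right) = X - \frac{X}{3} = \frac{2 X}{3}$)
$I{\left(z \right)} = 2 z$
$m = - \frac{26}{3}$ ($m = 2 \left(-5\right) + \frac{2}{3} \cdot 2 = -10 + \frac{4}{3} = - \frac{26}{3} \approx -8.6667$)
$H = -3$ ($H = 2 - 5 = -3$)
$51 + H m = 51 - -26 = 51 + 26 = 77$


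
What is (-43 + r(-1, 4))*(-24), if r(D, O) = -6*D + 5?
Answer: 768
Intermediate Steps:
r(D, O) = 5 - 6*D
(-43 + r(-1, 4))*(-24) = (-43 + (5 - 6*(-1)))*(-24) = (-43 + (5 + 6))*(-24) = (-43 + 11)*(-24) = -32*(-24) = 768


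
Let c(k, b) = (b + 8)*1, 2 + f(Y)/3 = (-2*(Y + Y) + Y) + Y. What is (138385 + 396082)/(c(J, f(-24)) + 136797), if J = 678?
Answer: 534467/136943 ≈ 3.9028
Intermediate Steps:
f(Y) = -6 - 6*Y (f(Y) = -6 + 3*((-2*(Y + Y) + Y) + Y) = -6 + 3*((-4*Y + Y) + Y) = -6 + 3*(-3*Y + Y) = -6 + 3*(-2*Y) = -6 - 6*Y)
c(k, b) = 8 + b (c(k, b) = (8 + b)*1 = 8 + b)
(138385 + 396082)/(c(J, f(-24)) + 136797) = (138385 + 396082)/((8 + (-6 - 6*(-24))) + 136797) = 534467/((8 + (-6 + 144)) + 136797) = 534467/((8 + 138) + 136797) = 534467/(146 + 136797) = 534467/136943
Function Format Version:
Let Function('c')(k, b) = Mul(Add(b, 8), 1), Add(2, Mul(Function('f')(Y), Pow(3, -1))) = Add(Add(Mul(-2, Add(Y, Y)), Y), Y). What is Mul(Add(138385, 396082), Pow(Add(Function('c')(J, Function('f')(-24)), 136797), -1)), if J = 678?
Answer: Rational(534467, 136943) ≈ 3.9028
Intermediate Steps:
Function('f')(Y) = Add(-6, Mul(-6, Y)) (Function('f')(Y) = Add(-6, Mul(3, Add(Add(Mul(-2, Add(Y, Y)), Y), Y))) = Add(-6, Mul(3, Add(Add(Mul(-2, Mul(2, Y)), Y), Y))) = Add(-6, Mul(3, Add(Add(Mul(-4, Y), Y), Y))) = Add(-6, Mul(3, Add(Mul(-3, Y), Y))) = Add(-6, Mul(3, Mul(-2, Y))) = Add(-6, Mul(-6, Y)))
Function('c')(k, b) = Add(8, b) (Function('c')(k, b) = Mul(Add(8, b), 1) = Add(8, b))
Mul(Add(138385, 396082), Pow(Add(Function('c')(J, Function('f')(-24)), 136797), -1)) = Mul(Add(138385, 396082), Pow(Add(Add(8, Add(-6, Mul(-6, -24))), 136797), -1)) = Mul(534467, Pow(Add(Add(8, Add(-6, 144)), 136797), -1)) = Mul(534467, Pow(Add(Add(8, 138), 136797), -1)) = Mul(534467, Pow(Add(146, 136797), -1)) = Mul(534467, Pow(136943, -1)) = Mul(534467, Rational(1, 136943)) = Rational(534467, 136943)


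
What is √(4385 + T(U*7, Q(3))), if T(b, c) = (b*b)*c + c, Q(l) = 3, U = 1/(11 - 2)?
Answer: 5*√14223/9 ≈ 66.256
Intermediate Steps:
U = ⅑ (U = 1/9 = ⅑ ≈ 0.11111)
T(b, c) = c + c*b² (T(b, c) = b²*c + c = c*b² + c = c + c*b²)
√(4385 + T(U*7, Q(3))) = √(4385 + 3*(1 + ((⅑)*7)²)) = √(4385 + 3*(1 + (7/9)²)) = √(4385 + 3*(1 + 49/81)) = √(4385 + 3*(130/81)) = √(4385 + 130/27) = √(118525/27) = 5*√14223/9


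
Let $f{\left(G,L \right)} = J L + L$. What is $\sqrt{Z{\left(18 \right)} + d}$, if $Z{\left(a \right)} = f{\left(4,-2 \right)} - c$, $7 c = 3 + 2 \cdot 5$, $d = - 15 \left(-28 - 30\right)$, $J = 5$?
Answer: $\frac{\sqrt{41951}}{7} \approx 29.26$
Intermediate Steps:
$d = 870$ ($d = \left(-15\right) \left(-58\right) = 870$)
$f{\left(G,L \right)} = 6 L$ ($f{\left(G,L \right)} = 5 L + L = 6 L$)
$c = \frac{13}{7}$ ($c = \frac{3 + 2 \cdot 5}{7} = \frac{3 + 10}{7} = \frac{1}{7} \cdot 13 = \frac{13}{7} \approx 1.8571$)
$Z{\left(a \right)} = - \frac{97}{7}$ ($Z{\left(a \right)} = 6 \left(-2\right) - \frac{13}{7} = -12 - \frac{13}{7} = - \frac{97}{7}$)
$\sqrt{Z{\left(18 \right)} + d} = \sqrt{- \frac{97}{7} + 870} = \sqrt{\frac{5993}{7}} = \frac{\sqrt{41951}}{7}$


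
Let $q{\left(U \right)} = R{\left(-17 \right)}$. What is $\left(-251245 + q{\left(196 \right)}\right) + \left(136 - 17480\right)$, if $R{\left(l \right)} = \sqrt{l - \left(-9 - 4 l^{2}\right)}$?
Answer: $-268589 + 2 \sqrt{287} \approx -2.6856 \cdot 10^{5}$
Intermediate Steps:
$R{\left(l \right)} = \sqrt{9 + l + 4 l^{2}}$ ($R{\left(l \right)} = \sqrt{l + \left(9 + 4 l^{2}\right)} = \sqrt{9 + l + 4 l^{2}}$)
$q{\left(U \right)} = 2 \sqrt{287}$ ($q{\left(U \right)} = \sqrt{9 - 17 + 4 \left(-17\right)^{2}} = \sqrt{9 - 17 + 4 \cdot 289} = \sqrt{9 - 17 + 1156} = \sqrt{1148} = 2 \sqrt{287}$)
$\left(-251245 + q{\left(196 \right)}\right) + \left(136 - 17480\right) = \left(-251245 + 2 \sqrt{287}\right) + \left(136 - 17480\right) = \left(-251245 + 2 \sqrt{287}\right) - 17344 = -268589 + 2 \sqrt{287}$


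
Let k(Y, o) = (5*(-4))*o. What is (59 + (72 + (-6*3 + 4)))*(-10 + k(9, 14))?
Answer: -33930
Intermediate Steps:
k(Y, o) = -20*o
(59 + (72 + (-6*3 + 4)))*(-10 + k(9, 14)) = (59 + (72 + (-6*3 + 4)))*(-10 - 20*14) = (59 + (72 + (-18 + 4)))*(-10 - 280) = (59 + (72 - 14))*(-290) = (59 + 58)*(-290) = 117*(-290) = -33930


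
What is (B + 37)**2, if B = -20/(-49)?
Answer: 3359889/2401 ≈ 1399.4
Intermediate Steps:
B = 20/49 (B = -20*(-1/49) = 20/49 ≈ 0.40816)
(B + 37)**2 = (20/49 + 37)**2 = (1833/49)**2 = 3359889/2401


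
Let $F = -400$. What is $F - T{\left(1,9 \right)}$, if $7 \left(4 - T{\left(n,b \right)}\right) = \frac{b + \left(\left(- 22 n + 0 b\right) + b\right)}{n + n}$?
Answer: $- \frac{2830}{7} \approx -404.29$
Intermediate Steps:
$T{\left(n,b \right)} = 4 - \frac{- 22 n + 2 b}{14 n}$ ($T{\left(n,b \right)} = 4 - \frac{\left(b + \left(\left(- 22 n + 0 b\right) + b\right)\right) \frac{1}{n + n}}{7} = 4 - \frac{\left(b + \left(\left(- 22 n + 0\right) + b\right)\right) \frac{1}{2 n}}{7} = 4 - \frac{\left(b + \left(- 22 n + b\right)\right) \frac{1}{2 n}}{7} = 4 - \frac{\left(b + \left(b - 22 n\right)\right) \frac{1}{2 n}}{7} = 4 - \frac{\left(- 22 n + 2 b\right) \frac{1}{2 n}}{7} = 4 - \frac{\frac{1}{2} \frac{1}{n} \left(- 22 n + 2 b\right)}{7} = 4 - \frac{- 22 n + 2 b}{14 n}$)
$F - T{\left(1,9 \right)} = -400 - \frac{\left(-1\right) 9 + 39 \cdot 1}{7 \cdot 1} = -400 - \frac{1}{7} \cdot 1 \left(-9 + 39\right) = -400 - \frac{1}{7} \cdot 1 \cdot 30 = -400 - \frac{30}{7} = - \frac{2830}{7}$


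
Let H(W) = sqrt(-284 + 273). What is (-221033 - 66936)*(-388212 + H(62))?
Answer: 111793021428 - 287969*I*sqrt(11) ≈ 1.1179e+11 - 9.5509e+5*I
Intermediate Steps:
H(W) = I*sqrt(11) (H(W) = sqrt(-11) = I*sqrt(11))
(-221033 - 66936)*(-388212 + H(62)) = (-221033 - 66936)*(-388212 + I*sqrt(11)) = -287969*(-388212 + I*sqrt(11)) = 111793021428 - 287969*I*sqrt(11)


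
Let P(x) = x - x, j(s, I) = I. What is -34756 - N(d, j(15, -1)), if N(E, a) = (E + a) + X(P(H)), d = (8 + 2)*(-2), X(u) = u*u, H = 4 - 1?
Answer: -34735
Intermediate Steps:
H = 3
P(x) = 0
X(u) = u**2
d = -20 (d = 10*(-2) = -20)
N(E, a) = E + a (N(E, a) = (E + a) + 0**2 = (E + a) + 0 = E + a)
-34756 - N(d, j(15, -1)) = -34756 - (-20 - 1) = -34756 - 1*(-21) = -34756 + 21 = -34735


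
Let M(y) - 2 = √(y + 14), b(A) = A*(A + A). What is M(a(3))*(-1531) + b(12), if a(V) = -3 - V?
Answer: -2774 - 3062*√2 ≈ -7104.3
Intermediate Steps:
b(A) = 2*A² (b(A) = A*(2*A) = 2*A²)
M(y) = 2 + √(14 + y) (M(y) = 2 + √(y + 14) = 2 + √(14 + y))
M(a(3))*(-1531) + b(12) = (2 + √(14 + (-3 - 1*3)))*(-1531) + 2*12² = (2 + √(14 + (-3 - 3)))*(-1531) + 2*144 = (2 + √(14 - 6))*(-1531) + 288 = (2 + √8)*(-1531) + 288 = (2 + 2*√2)*(-1531) + 288 = (-3062 - 3062*√2) + 288 = -2774 - 3062*√2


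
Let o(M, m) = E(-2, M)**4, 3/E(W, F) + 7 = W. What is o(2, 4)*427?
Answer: 427/81 ≈ 5.2716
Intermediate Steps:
E(W, F) = 3/(-7 + W)
o(M, m) = 1/81 (o(M, m) = (3/(-7 - 2))**4 = (3/(-9))**4 = (3*(-1/9))**4 = (-1/3)**4 = 1/81)
o(2, 4)*427 = (1/81)*427 = 427/81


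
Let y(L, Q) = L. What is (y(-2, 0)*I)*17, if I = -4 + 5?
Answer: -34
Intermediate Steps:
I = 1
(y(-2, 0)*I)*17 = -2*1*17 = -2*17 = -34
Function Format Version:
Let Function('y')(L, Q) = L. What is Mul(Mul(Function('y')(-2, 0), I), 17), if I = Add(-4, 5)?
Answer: -34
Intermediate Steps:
I = 1
Mul(Mul(Function('y')(-2, 0), I), 17) = Mul(Mul(-2, 1), 17) = Mul(-2, 17) = -34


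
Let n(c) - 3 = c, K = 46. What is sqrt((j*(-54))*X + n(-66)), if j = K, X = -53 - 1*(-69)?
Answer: 3*I*sqrt(4423) ≈ 199.52*I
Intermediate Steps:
X = 16 (X = -53 + 69 = 16)
n(c) = 3 + c
j = 46
sqrt((j*(-54))*X + n(-66)) = sqrt((46*(-54))*16 + (3 - 66)) = sqrt(-2484*16 - 63) = sqrt(-39744 - 63) = sqrt(-39807) = 3*I*sqrt(4423)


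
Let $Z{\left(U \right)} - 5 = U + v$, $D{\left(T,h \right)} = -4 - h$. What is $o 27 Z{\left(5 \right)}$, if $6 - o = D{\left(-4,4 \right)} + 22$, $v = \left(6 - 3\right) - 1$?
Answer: $-2592$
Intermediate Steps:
$v = 2$ ($v = 3 - 1 = 2$)
$o = -8$ ($o = 6 - \left(\left(-4 - 4\right) + 22\right) = 6 - \left(-8 + 22\right) = 6 - 14 = -8$)
$Z{\left(U \right)} = 7 + U$ ($Z{\left(U \right)} = 5 + \left(U + 2\right) = 5 + \left(2 + U\right) = 7 + U$)
$o 27 Z{\left(5 \right)} = \left(-8\right) 27 \left(7 + 5\right) = \left(-216\right) 12 = -2592$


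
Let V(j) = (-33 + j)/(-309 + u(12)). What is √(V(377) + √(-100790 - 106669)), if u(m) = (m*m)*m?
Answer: √(264 + 3267*I*√23051)/33 ≈ 15.095 + 15.087*I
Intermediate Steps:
u(m) = m³ (u(m) = m²*m = m³)
V(j) = -1/43 + j/1419 (V(j) = (-33 + j)/(-309 + 12³) = (-33 + j)/(-309 + 1728) = (-33 + j)/1419 = (-33 + j)*(1/1419) = -1/43 + j/1419)
√(V(377) + √(-100790 - 106669)) = √((-1/43 + (1/1419)*377) + √(-100790 - 106669)) = √((-1/43 + 377/1419) + √(-207459)) = √(8/33 + 3*I*√23051)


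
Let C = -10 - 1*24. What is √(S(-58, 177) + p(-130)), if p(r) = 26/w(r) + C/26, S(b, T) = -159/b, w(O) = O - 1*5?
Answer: √1428803610/33930 ≈ 1.1140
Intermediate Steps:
w(O) = -5 + O (w(O) = O - 5 = -5 + O)
C = -34 (C = -10 - 24 = -34)
p(r) = -17/13 + 26/(-5 + r) (p(r) = 26/(-5 + r) - 34/26 = 26/(-5 + r) - 34*1/26 = 26/(-5 + r) - 17/13 = -17/13 + 26/(-5 + r))
√(S(-58, 177) + p(-130)) = √(-159/(-58) + (423 - 17*(-130))/(13*(-5 - 130))) = √(-159*(-1/58) + (1/13)*(423 + 2210)/(-135)) = √(159/58 + (1/13)*(-1/135)*2633) = √(159/58 - 2633/1755) = √(126331/101790) = √1428803610/33930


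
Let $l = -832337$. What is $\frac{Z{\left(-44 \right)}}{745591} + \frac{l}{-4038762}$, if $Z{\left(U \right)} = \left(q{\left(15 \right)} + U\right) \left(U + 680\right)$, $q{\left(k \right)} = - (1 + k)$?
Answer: $\frac{66637688321}{430180656906} \approx 0.15491$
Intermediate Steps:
$q{\left(k \right)} = -1 - k$
$Z{\left(U \right)} = \left(-16 + U\right) \left(680 + U\right)$ ($Z{\left(U \right)} = \left(\left(-1 - 15\right) + U\right) \left(U + 680\right) = \left(\left(-1 - 15\right) + U\right) \left(680 + U\right) = \left(-16 + U\right) \left(680 + U\right)$)
$\frac{Z{\left(-44 \right)}}{745591} + \frac{l}{-4038762} = \frac{-10880 + \left(-44\right)^{2} + 664 \left(-44\right)}{745591} - \frac{832337}{-4038762} = \left(-10880 + 1936 - 29216\right) \frac{1}{745591} - - \frac{832337}{4038762} = \left(-38160\right) \frac{1}{745591} + \frac{832337}{4038762} = - \frac{38160}{745591} + \frac{832337}{4038762} = \frac{66637688321}{430180656906}$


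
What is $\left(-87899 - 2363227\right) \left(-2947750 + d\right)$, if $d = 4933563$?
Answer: $-4867477875438$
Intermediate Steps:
$\left(-87899 - 2363227\right) \left(-2947750 + d\right) = \left(-87899 - 2363227\right) \left(-2947750 + 4933563\right) = \left(-2451126\right) 1985813 = -4867477875438$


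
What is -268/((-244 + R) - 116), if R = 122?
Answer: 134/119 ≈ 1.1261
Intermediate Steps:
-268/((-244 + R) - 116) = -268/((-244 + 122) - 116) = -268/(-122 - 116) = -268/(-238) = -268*(-1/238) = 134/119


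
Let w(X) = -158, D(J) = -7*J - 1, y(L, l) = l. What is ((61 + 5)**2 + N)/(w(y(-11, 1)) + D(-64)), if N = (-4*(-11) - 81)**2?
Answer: 5725/289 ≈ 19.810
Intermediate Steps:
D(J) = -1 - 7*J
N = 1369 (N = (44 - 81)**2 = (-37)**2 = 1369)
((61 + 5)**2 + N)/(w(y(-11, 1)) + D(-64)) = ((61 + 5)**2 + 1369)/(-158 + (-1 - 7*(-64))) = (66**2 + 1369)/(-158 + (-1 + 448)) = (4356 + 1369)/(-158 + 447) = 5725/289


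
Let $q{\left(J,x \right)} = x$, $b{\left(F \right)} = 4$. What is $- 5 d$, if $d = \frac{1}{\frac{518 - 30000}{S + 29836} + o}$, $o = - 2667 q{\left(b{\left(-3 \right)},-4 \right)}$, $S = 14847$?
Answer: $- \frac{223415}{476648762} \approx -0.00046872$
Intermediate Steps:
$o = 10668$ ($o = \left(-2667\right) \left(-4\right) = 10668$)
$d = \frac{44683}{476648762}$ ($d = \frac{1}{\frac{518 - 30000}{14847 + 29836} + 10668} = \frac{1}{- \frac{29482}{44683} + 10668} = \frac{1}{\frac{476648762}{44683}} = \frac{44683}{476648762} \approx 9.3744 \cdot 10^{-5}$)
$- 5 d = \left(-5\right) \frac{44683}{476648762} = - \frac{223415}{476648762}$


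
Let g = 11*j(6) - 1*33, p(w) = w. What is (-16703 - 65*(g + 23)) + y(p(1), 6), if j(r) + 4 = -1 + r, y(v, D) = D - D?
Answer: -16768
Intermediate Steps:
y(v, D) = 0
j(r) = -5 + r (j(r) = -4 + (-1 + r) = -5 + r)
g = -22 (g = 11*(-5 + 6) - 1*33 = 11*1 - 33 = 11 - 33 = -22)
(-16703 - 65*(g + 23)) + y(p(1), 6) = (-16703 - 65*(-22 + 23)) + 0 = (-16703 - 65) + 0 = -16768 + 0 = -16768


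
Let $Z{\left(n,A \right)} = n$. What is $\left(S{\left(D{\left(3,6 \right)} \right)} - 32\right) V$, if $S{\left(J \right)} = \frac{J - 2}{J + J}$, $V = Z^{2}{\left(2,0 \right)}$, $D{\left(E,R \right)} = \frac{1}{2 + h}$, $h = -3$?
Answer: $-122$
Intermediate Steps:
$D{\left(E,R \right)} = -1$ ($D{\left(E,R \right)} = \frac{1}{2 - 3} = \frac{1}{-1} = -1$)
$V = 4$ ($V = 2^{2} = 4$)
$S{\left(J \right)} = \frac{-2 + J}{2 J}$
$\left(S{\left(D{\left(3,6 \right)} \right)} - 32\right) V = \left(\frac{-2 - 1}{2 \left(-1\right)} - 32\right) 4 = \left(\frac{1}{2} \left(-1\right) \left(-3\right) - 32\right) 4 = \left(\frac{3}{2} - 32\right) 4 = \left(- \frac{61}{2}\right) 4 = -122$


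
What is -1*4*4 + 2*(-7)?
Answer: -30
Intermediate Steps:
-1*4*4 + 2*(-7) = -4*4 - 14 = -16 - 14 = -30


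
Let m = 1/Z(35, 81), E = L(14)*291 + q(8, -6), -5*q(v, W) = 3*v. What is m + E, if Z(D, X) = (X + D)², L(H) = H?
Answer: 273775781/67280 ≈ 4069.2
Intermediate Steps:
Z(D, X) = (D + X)²
q(v, W) = -3*v/5
E = 20346/5 (E = 14*291 - ⅗*8 = 4074 - 24/5 = 20346/5 ≈ 4069.2)
m = 1/13456 (m = 1/((35 + 81)²) = 1/(116²) = 1/13456 ≈ 7.4316e-5)
m + E = 1/13456 + 20346/5 = 273775781/67280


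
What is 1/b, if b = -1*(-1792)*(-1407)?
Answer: -1/2521344 ≈ -3.9661e-7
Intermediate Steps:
b = -2521344 (b = 1792*(-1407) = -2521344)
1/b = 1/(-2521344) = -1/2521344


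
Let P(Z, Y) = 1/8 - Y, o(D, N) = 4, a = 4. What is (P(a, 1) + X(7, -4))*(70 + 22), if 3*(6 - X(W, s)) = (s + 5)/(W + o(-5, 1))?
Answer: 30935/66 ≈ 468.71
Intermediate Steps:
X(W, s) = 6 - (5 + s)/(3*(4 + W)) (X(W, s) = 6 - (s + 5)/(3*(W + 4)) = 6 - (5 + s)/(3*(4 + W)))
P(Z, Y) = 1/8 - Y
(P(a, 1) + X(7, -4))*(70 + 22) = ((1/8 - 1*1) + (67 - 1*(-4) + 18*7)/(3*(4 + 7)))*(70 + 22) = ((1/8 - 1) + (1/3)*(67 + 4 + 126)/11)*92 = (-7/8 + (1/3)*(1/11)*197)*92 = (-7/8 + 197/33)*92 = (1345/264)*92 = 30935/66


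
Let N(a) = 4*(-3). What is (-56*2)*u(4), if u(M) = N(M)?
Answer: 1344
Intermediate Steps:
N(a) = -12
u(M) = -12
(-56*2)*u(4) = -56*2*(-12) = -112*(-12) = 1344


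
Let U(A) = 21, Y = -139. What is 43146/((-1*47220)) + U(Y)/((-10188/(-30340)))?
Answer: 411752491/6681630 ≈ 61.625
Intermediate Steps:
43146/((-1*47220)) + U(Y)/((-10188/(-30340))) = 43146/((-1*47220)) + 21/((-10188/(-30340))) = 43146/(-47220) + 21/((-10188*(-1/30340))) = 43146*(-1/47220) + 21/(2547/7585) = -7191/7870 + 21*(7585/2547) = -7191/7870 + 53095/849 = 411752491/6681630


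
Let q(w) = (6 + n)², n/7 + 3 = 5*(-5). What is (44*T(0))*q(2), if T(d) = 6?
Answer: 9530400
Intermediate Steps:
n = -196 (n = -21 + 7*(5*(-5)) = -21 + 7*(-25) = -21 - 175 = -196)
q(w) = 36100 (q(w) = (6 - 196)² = (-190)² = 36100)
(44*T(0))*q(2) = (44*6)*36100 = 264*36100 = 9530400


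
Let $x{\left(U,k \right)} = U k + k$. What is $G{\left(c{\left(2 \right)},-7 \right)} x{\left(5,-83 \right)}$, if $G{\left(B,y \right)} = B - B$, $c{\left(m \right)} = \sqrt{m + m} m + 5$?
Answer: $0$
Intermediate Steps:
$x{\left(U,k \right)} = k + U k$
$c{\left(m \right)} = 5 + \sqrt{2} m^{\frac{3}{2}}$ ($c{\left(m \right)} = \sqrt{2 m} m + 5 = \sqrt{2} \sqrt{m} m + 5 = \sqrt{2} m^{\frac{3}{2}} + 5 = 5 + \sqrt{2} m^{\frac{3}{2}}$)
$G{\left(B,y \right)} = 0$
$G{\left(c{\left(2 \right)},-7 \right)} x{\left(5,-83 \right)} = 0 \left(- 83 \left(1 + 5\right)\right) = 0 \left(\left(-83\right) 6\right) = 0 \left(-498\right) = 0$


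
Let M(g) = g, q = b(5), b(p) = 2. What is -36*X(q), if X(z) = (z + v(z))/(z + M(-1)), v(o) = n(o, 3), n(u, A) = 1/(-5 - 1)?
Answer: -66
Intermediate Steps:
n(u, A) = -⅙ (n(u, A) = 1/(-6) = -⅙)
v(o) = -⅙
q = 2
X(z) = (-⅙ + z)/(-1 + z) (X(z) = (z - ⅙)/(z - 1) = (-⅙ + z)/(-1 + z))
-36*X(q) = -36*(-⅙ + 2)/(-1 + 2) = -36*11/(1*6) = -36*11/6 = -66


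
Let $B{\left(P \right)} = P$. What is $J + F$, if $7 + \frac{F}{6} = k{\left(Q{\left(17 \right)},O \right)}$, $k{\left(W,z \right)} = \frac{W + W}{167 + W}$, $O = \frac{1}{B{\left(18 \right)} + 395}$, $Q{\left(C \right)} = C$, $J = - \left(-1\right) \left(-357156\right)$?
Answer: $- \frac{16431057}{46} \approx -3.572 \cdot 10^{5}$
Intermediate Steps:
$J = -357156$ ($J = \left(-1\right) 357156 = -357156$)
$O = \frac{1}{413}$ ($O = \frac{1}{18 + 395} = \frac{1}{413} \approx 0.0024213$)
$k{\left(W,z \right)} = \frac{2 W}{167 + W}$
$F = - \frac{1881}{46}$ ($F = -42 + 6 \cdot 2 \cdot 17 \frac{1}{167 + 17} = -42 + 6 \cdot 2 \cdot 17 \cdot \frac{1}{184} = -42 + 6 \cdot \frac{17}{92} = -42 + \frac{51}{46} = - \frac{1881}{46} \approx -40.891$)
$J + F = -357156 - \frac{1881}{46} = - \frac{16431057}{46}$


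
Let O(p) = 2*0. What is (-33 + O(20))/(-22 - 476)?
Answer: 11/166 ≈ 0.066265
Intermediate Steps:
O(p) = 0
(-33 + O(20))/(-22 - 476) = (-33 + 0)/(-22 - 476) = -33/(-498) = -33*(-1/498) = 11/166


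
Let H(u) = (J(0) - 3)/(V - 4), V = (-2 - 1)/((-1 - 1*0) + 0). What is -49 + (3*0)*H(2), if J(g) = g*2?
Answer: -49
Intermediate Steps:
J(g) = 2*g
V = 3 (V = -3/((-1 + 0) + 0) = -3/(-1 + 0) = -3/(-1) = -3*(-1) = 3)
H(u) = 3 (H(u) = (2*0 - 3)/(3 - 4) = (0 - 3)/(-1) = -3*(-1) = 3)
-49 + (3*0)*H(2) = -49 + (3*0)*3 = -49 + 0*3 = -49 + 0 = -49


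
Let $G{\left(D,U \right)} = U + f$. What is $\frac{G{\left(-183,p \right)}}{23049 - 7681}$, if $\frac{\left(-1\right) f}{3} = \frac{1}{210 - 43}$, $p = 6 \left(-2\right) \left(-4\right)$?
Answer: $\frac{8013}{2566456} \approx 0.0031222$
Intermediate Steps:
$p = 48$ ($p = \left(-12\right) \left(-4\right) = 48$)
$f = - \frac{3}{167}$ ($f = - \frac{3}{210 - 43} = - \frac{3}{167} \approx -0.017964$)
$G{\left(D,U \right)} = - \frac{3}{167} + U$ ($G{\left(D,U \right)} = U - \frac{3}{167} = - \frac{3}{167} + U$)
$\frac{G{\left(-183,p \right)}}{23049 - 7681} = \frac{- \frac{3}{167} + 48}{23049 - 7681} = \frac{8013}{167 \left(23049 - 7681\right)} = \frac{8013}{167 \cdot 15368} = \frac{8013}{167} \cdot \frac{1}{15368} = \frac{8013}{2566456}$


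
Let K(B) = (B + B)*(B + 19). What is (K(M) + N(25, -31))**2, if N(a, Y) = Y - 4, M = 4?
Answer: 22201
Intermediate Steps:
N(a, Y) = -4 + Y
K(B) = 2*B*(19 + B) (K(B) = (2*B)*(19 + B) = 2*B*(19 + B))
(K(M) + N(25, -31))**2 = (2*4*(19 + 4) + (-4 - 31))**2 = (2*4*23 - 35)**2 = (184 - 35)**2 = 149**2 = 22201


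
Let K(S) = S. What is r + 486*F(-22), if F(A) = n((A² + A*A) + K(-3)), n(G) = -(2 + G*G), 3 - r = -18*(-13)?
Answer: -452576553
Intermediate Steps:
r = -231 (r = 3 - (-18)*(-13) = 3 - 1*234 = 3 - 234 = -231)
n(G) = -2 - G² (n(G) = -(2 + G²) = -2 - G²)
F(A) = -2 - (-3 + 2*A²)² (F(A) = -2 - ((A² + A*A) - 3)² = -2 - ((A² + A²) - 3)² = -2 - (2*A² - 3)² = -2 - (-3 + 2*A²)²)
r + 486*F(-22) = -231 + 486*(-2 - (-3 + 2*(-22)²)²) = -231 + 486*(-2 - (-3 + 2*484)²) = -231 + 486*(-2 - (-3 + 968)²) = -231 + 486*(-2 - 1*965²) = -231 + 486*(-2 - 1*931225) = -231 + 486*(-2 - 931225) = -231 + 486*(-931227) = -231 - 452576322 = -452576553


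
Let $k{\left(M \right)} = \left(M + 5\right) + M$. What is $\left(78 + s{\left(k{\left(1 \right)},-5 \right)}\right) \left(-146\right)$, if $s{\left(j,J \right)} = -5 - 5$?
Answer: $-9928$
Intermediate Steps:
$k{\left(M \right)} = 5 + 2 M$ ($k{\left(M \right)} = \left(5 + M\right) + M = 5 + 2 M$)
$s{\left(j,J \right)} = -10$ ($s{\left(j,J \right)} = -5 - 5 = -10$)
$\left(78 + s{\left(k{\left(1 \right)},-5 \right)}\right) \left(-146\right) = \left(78 - 10\right) \left(-146\right) = 68 \left(-146\right) = -9928$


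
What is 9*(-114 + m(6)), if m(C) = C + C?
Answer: -918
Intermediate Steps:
m(C) = 2*C
9*(-114 + m(6)) = 9*(-114 + 2*6) = 9*(-114 + 12) = 9*(-102) = -918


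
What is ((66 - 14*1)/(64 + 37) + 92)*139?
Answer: 1298816/101 ≈ 12860.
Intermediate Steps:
((66 - 14*1)/(64 + 37) + 92)*139 = ((66 - 14)/101 + 92)*139 = (52*(1/101) + 92)*139 = (52/101 + 92)*139 = (9344/101)*139 = 1298816/101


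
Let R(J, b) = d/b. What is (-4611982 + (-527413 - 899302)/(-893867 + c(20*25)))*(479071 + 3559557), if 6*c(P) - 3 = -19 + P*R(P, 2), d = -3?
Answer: -12488707573289744951/670496 ≈ -1.8626e+13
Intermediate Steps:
R(J, b) = -3/b
c(P) = -8/3 - P/4 (c(P) = 1/2 + (-19 + P*(-3/2))/6 = 1/2 + (-19 - 3*P/2)/6 = 1/2 + (-19/6 - P/4) = -8/3 - P/4)
(-4611982 + (-527413 - 899302)/(-893867 + c(20*25)))*(479071 + 3559557) = (-4611982 + (-527413 - 899302)/(-893867 + (-8/3 - 5*25)))*(479071 + 3559557) = (-4611982 - 1426715/(-893867 + (-8/3 - 1/4*500)))*4038628 = (-4611982 - 1426715/(-893867 + (-8/3 - 125)))*4038628 = (-4611982 - 1426715/(-893867 - 383/3))*4038628 = (-4611982 - 1426715/(-2681984/3))*4038628 = (-4611982 - 1426715*(-3/2681984))*4038628 = (-4611982 + 4280145/2681984)*4038628 = -12369257652143/2681984*4038628 = -12488707573289744951/670496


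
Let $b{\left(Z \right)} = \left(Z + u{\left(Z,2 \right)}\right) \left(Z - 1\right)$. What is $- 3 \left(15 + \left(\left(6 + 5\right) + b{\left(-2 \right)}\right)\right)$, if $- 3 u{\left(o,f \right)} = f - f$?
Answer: $-96$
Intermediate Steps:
$u{\left(o,f \right)} = 0$ ($u{\left(o,f \right)} = - \frac{f - f}{3} = \left(- \frac{1}{3}\right) 0 = 0$)
$b{\left(Z \right)} = Z \left(-1 + Z\right)$ ($b{\left(Z \right)} = \left(Z + 0\right) \left(Z - 1\right) = Z \left(-1 + Z\right)$)
$- 3 \left(15 + \left(\left(6 + 5\right) + b{\left(-2 \right)}\right)\right) = - 3 \left(15 + \left(\left(6 + 5\right) - 2 \left(-1 - 2\right)\right)\right) = - 3 \left(15 + \left(11 - -6\right)\right) = - 3 \left(15 + \left(11 + 6\right)\right) = - 3 \left(15 + 17\right) = \left(-3\right) 32 = -96$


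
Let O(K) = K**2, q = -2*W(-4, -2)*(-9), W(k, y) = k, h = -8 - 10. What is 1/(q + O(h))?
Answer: 1/252 ≈ 0.0039683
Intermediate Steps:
h = -18
q = -72 (q = -2*(-4)*(-9) = 8*(-9) = -72)
1/(q + O(h)) = 1/(-72 + (-18)**2) = 1/(-72 + 324) = 1/252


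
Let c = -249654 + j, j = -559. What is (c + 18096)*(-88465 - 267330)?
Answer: 82586068015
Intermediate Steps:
c = -250213 (c = -249654 - 559 = -250213)
(c + 18096)*(-88465 - 267330) = (-250213 + 18096)*(-88465 - 267330) = -232117*(-355795) = 82586068015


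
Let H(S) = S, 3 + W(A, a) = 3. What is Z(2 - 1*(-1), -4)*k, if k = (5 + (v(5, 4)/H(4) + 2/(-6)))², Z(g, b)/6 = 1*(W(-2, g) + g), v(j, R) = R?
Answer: 578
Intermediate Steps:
W(A, a) = 0 (W(A, a) = -3 + 3 = 0)
Z(g, b) = 6*g (Z(g, b) = 6*(1*(0 + g)) = 6*(1*g) = 6*g)
k = 289/9 (k = (5 + (4/4 + 2/(-6)))² = (5 + (4*(¼) + 2*(-⅙)))² = (5 + (1 - ⅓))² = (5 + ⅔)² = (17/3)² = 289/9 ≈ 32.111)
Z(2 - 1*(-1), -4)*k = (6*(2 - 1*(-1)))*(289/9) = (6*(2 + 1))*(289/9) = (6*3)*(289/9) = 18*(289/9) = 578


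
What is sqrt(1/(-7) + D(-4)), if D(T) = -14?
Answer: 3*I*sqrt(77)/7 ≈ 3.7607*I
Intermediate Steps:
sqrt(1/(-7) + D(-4)) = sqrt(1/(-7) - 14) = sqrt(-1/7 - 14) = sqrt(-99/7) = 3*I*sqrt(77)/7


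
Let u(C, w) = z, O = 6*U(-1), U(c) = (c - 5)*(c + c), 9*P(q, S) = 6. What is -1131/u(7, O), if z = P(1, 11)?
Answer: -3393/2 ≈ -1696.5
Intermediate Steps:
P(q, S) = ⅔ (P(q, S) = (⅑)*6 = ⅔)
U(c) = 2*c*(-5 + c) (U(c) = (-5 + c)*(2*c) = 2*c*(-5 + c))
z = ⅔ ≈ 0.66667
O = 72 (O = 6*(2*(-1)*(-5 - 1)) = 6*(2*(-1)*(-6)) = 6*12 = 72)
u(C, w) = ⅔
-1131/u(7, O) = -1131/⅔ = -1131*3/2 = -3393/2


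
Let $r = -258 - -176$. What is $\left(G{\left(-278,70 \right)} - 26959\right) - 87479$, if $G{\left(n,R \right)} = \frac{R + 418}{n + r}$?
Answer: $- \frac{5149771}{45} \approx -1.1444 \cdot 10^{5}$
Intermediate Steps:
$r = -82$ ($r = -258 + 176 = -82$)
$G{\left(n,R \right)} = \frac{418 + R}{-82 + n}$ ($G{\left(n,R \right)} = \frac{R + 418}{n - 82} = \frac{418 + R}{-82 + n}$)
$\left(G{\left(-278,70 \right)} - 26959\right) - 87479 = \left(\frac{418 + 70}{-82 - 278} - 26959\right) - 87479 = \left(\frac{1}{-360} \cdot 488 - 26959\right) - 87479 = \left(\left(- \frac{1}{360}\right) 488 - 26959\right) - 87479 = \left(- \frac{61}{45} - 26959\right) - 87479 = - \frac{1213216}{45} - 87479 = - \frac{5149771}{45}$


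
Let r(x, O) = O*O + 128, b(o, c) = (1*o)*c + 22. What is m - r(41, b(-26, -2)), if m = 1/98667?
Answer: -552929867/98667 ≈ -5604.0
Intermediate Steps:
b(o, c) = 22 + c*o (b(o, c) = o*c + 22 = c*o + 22 = 22 + c*o)
r(x, O) = 128 + O**2 (r(x, O) = O**2 + 128 = 128 + O**2)
m = 1/98667 ≈ 1.0135e-5
m - r(41, b(-26, -2)) = 1/98667 - (128 + (22 - 2*(-26))**2) = 1/98667 - (128 + (22 + 52)**2) = 1/98667 - (128 + 74**2) = 1/98667 - (128 + 5476) = 1/98667 - 1*5604 = 1/98667 - 5604 = -552929867/98667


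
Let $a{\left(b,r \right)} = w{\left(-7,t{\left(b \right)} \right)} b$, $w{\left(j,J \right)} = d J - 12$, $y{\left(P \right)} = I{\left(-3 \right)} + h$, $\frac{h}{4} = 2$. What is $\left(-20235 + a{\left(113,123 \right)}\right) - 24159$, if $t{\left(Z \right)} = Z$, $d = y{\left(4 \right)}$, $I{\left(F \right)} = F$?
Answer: $18095$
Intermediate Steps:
$h = 8$ ($h = 4 \cdot 2 = 8$)
$y{\left(P \right)} = 5$ ($y{\left(P \right)} = -3 + 8 = 5$)
$d = 5$
$w{\left(j,J \right)} = -12 + 5 J$ ($w{\left(j,J \right)} = 5 J - 12 = -12 + 5 J$)
$a{\left(b,r \right)} = b \left(-12 + 5 b\right)$ ($a{\left(b,r \right)} = \left(-12 + 5 b\right) b = b \left(-12 + 5 b\right)$)
$\left(-20235 + a{\left(113,123 \right)}\right) - 24159 = \left(-20235 + 113 \left(-12 + 5 \cdot 113\right)\right) - 24159 = \left(-20235 + 113 \left(-12 + 565\right)\right) - 24159 = \left(-20235 + 113 \cdot 553\right) - 24159 = \left(-20235 + 62489\right) - 24159 = 42254 - 24159 = 18095$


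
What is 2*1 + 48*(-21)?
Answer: -1006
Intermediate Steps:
2*1 + 48*(-21) = 2 - 1008 = -1006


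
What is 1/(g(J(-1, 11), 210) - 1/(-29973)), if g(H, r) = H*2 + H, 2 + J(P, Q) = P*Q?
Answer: -29973/1168946 ≈ -0.025641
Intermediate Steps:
J(P, Q) = -2 + P*Q
g(H, r) = 3*H (g(H, r) = 2*H + H = 3*H)
1/(g(J(-1, 11), 210) - 1/(-29973)) = 1/(3*(-2 - 1*11) - 1/(-29973)) = 1/(3*(-2 - 11) - 1*(-1/29973)) = 1/(3*(-13) + 1/29973) = 1/(-39 + 1/29973) = 1/(-1168946/29973) = -29973/1168946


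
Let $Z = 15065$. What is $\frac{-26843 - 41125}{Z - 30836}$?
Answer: $\frac{22656}{5257} \approx 4.3097$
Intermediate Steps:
$\frac{-26843 - 41125}{Z - 30836} = \frac{-26843 - 41125}{15065 - 30836} = \frac{-26843 - 41125}{-15771} = \left(-67968\right) \left(- \frac{1}{15771}\right) = \frac{22656}{5257}$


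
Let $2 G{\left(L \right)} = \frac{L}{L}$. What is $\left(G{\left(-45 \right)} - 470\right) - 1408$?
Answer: $- \frac{3755}{2} \approx -1877.5$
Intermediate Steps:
$G{\left(L \right)} = \frac{1}{2}$ ($G{\left(L \right)} = \frac{L \frac{1}{L}}{2} = \frac{1}{2} \cdot 1 = \frac{1}{2}$)
$\left(G{\left(-45 \right)} - 470\right) - 1408 = \left(\frac{1}{2} - 470\right) - 1408 = - \frac{939}{2} - 1408 = - \frac{3755}{2}$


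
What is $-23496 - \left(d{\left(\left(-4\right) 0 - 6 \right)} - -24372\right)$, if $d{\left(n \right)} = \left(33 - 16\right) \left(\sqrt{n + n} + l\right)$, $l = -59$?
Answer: $-46865 - 34 i \sqrt{3} \approx -46865.0 - 58.89 i$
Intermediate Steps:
$d{\left(n \right)} = -1003 + 17 \sqrt{2} \sqrt{n}$ ($d{\left(n \right)} = \left(33 - 16\right) \left(\sqrt{n + n} - 59\right) = 17 \left(\sqrt{2 n} - 59\right) = 17 \left(\sqrt{2} \sqrt{n} - 59\right) = 17 \left(-59 + \sqrt{2} \sqrt{n}\right) = -1003 + 17 \sqrt{2} \sqrt{n}$)
$-23496 - \left(d{\left(\left(-4\right) 0 - 6 \right)} - -24372\right) = -23496 - \left(\left(-1003 + 17 \sqrt{2} \sqrt{\left(-4\right) 0 - 6}\right) - -24372\right) = -23496 - \left(\left(-1003 + 17 \sqrt{2} \sqrt{0 - 6}\right) + 24372\right) = -23496 - \left(\left(-1003 + 17 \sqrt{2} \sqrt{-6}\right) + 24372\right) = -23496 - \left(\left(-1003 + 17 \sqrt{2} i \sqrt{6}\right) + 24372\right) = -23496 - \left(\left(-1003 + 34 i \sqrt{3}\right) + 24372\right) = -23496 - \left(23369 + 34 i \sqrt{3}\right) = -46865 - 34 i \sqrt{3}$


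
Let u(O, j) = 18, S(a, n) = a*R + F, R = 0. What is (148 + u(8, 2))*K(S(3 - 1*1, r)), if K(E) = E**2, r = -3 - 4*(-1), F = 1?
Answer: 166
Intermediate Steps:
r = 1 (r = -3 + 4 = 1)
S(a, n) = 1 (S(a, n) = a*0 + 1 = 0 + 1 = 1)
(148 + u(8, 2))*K(S(3 - 1*1, r)) = (148 + 18)*1**2 = 166*1 = 166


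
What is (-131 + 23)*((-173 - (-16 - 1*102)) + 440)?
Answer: -41580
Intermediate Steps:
(-131 + 23)*((-173 - (-16 - 1*102)) + 440) = -108*((-173 - (-16 - 102)) + 440) = -108*((-173 - 1*(-118)) + 440) = -108*((-173 + 118) + 440) = -108*(-55 + 440) = -108*385 = -41580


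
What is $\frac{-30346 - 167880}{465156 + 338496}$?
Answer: $- \frac{99113}{401826} \approx -0.24666$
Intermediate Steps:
$\frac{-30346 - 167880}{465156 + 338496} = - \frac{198226}{803652} = \left(-198226\right) \frac{1}{803652} = - \frac{99113}{401826}$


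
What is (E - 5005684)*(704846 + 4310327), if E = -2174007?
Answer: -36007392451543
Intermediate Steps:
(E - 5005684)*(704846 + 4310327) = (-2174007 - 5005684)*(704846 + 4310327) = -7179691*5015173 = -36007392451543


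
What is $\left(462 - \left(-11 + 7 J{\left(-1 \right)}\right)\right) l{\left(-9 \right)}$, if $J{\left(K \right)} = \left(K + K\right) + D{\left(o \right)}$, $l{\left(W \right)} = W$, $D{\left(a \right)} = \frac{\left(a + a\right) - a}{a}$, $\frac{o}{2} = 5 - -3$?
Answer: $-4320$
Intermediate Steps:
$o = 16$ ($o = 2 \left(5 - -3\right) = 2 \left(5 + 3\right) = 2 \cdot 8 = 16$)
$D{\left(a \right)} = 1$ ($D{\left(a \right)} = \frac{2 a - a}{a} = \frac{a}{a} = 1$)
$J{\left(K \right)} = 1 + 2 K$ ($J{\left(K \right)} = \left(K + K\right) + 1 = 2 K + 1 = 1 + 2 K$)
$\left(462 - \left(-11 + 7 J{\left(-1 \right)}\right)\right) l{\left(-9 \right)} = \left(462 + \left(- 7 \left(1 + 2 \left(-1\right)\right) + 11\right)\right) \left(-9\right) = \left(462 + \left(- 7 \left(1 - 2\right) + 11\right)\right) \left(-9\right) = \left(462 + \left(\left(-7\right) \left(-1\right) + 11\right)\right) \left(-9\right) = \left(462 + \left(7 + 11\right)\right) \left(-9\right) = \left(462 + 18\right) \left(-9\right) = 480 \left(-9\right) = -4320$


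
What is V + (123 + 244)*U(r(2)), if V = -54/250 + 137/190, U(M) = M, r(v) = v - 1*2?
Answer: 2399/4750 ≈ 0.50505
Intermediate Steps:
r(v) = -2 + v (r(v) = v - 2 = -2 + v)
V = 2399/4750 (V = -54*1/250 + 137*(1/190) = -27/125 + 137/190 = 2399/4750 ≈ 0.50505)
V + (123 + 244)*U(r(2)) = 2399/4750 + (123 + 244)*(-2 + 2) = 2399/4750 + 367*0 = 2399/4750 + 0 = 2399/4750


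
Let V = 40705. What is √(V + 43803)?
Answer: 2*√21127 ≈ 290.70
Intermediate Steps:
√(V + 43803) = √(40705 + 43803) = √84508 = 2*√21127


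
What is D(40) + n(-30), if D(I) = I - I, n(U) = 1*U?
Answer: -30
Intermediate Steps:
n(U) = U
D(I) = 0
D(40) + n(-30) = 0 - 30 = -30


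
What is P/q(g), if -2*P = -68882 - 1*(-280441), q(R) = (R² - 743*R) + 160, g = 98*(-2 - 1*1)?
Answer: -211559/610076 ≈ -0.34678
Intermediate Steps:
g = -294 (g = 98*(-2 - 1) = 98*(-3) = -294)
q(R) = 160 + R² - 743*R
P = -211559/2 (P = -(-68882 - 1*(-280441))/2 = -(-68882 + 280441)/2 = -½*211559 = -211559/2 ≈ -1.0578e+5)
P/q(g) = -211559/(2*(160 + (-294)² - 743*(-294))) = -211559/(2*(160 + 86436 + 218442)) = -211559/2/305038 = -211559/2*1/305038 = -211559/610076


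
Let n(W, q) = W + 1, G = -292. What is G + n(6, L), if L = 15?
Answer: -285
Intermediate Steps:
n(W, q) = 1 + W
G + n(6, L) = -292 + (1 + 6) = -292 + 7 = -285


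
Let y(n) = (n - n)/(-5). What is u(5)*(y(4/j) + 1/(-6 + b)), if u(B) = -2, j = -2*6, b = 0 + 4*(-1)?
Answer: 1/5 ≈ 0.20000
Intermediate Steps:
b = -4 (b = 0 - 4 = -4)
j = -12
y(n) = 0 (y(n) = 0*(-1/5) = 0)
u(5)*(y(4/j) + 1/(-6 + b)) = -2*(0 + 1/(-6 - 4)) = -2*(0 + 1/(-10)) = -2*(0 - 1/10) = -2*(-1/10) = 1/5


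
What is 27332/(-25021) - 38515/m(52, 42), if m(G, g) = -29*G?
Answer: 922467159/37731668 ≈ 24.448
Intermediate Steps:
27332/(-25021) - 38515/m(52, 42) = 27332/(-25021) - 38515/((-29*52)) = 27332*(-1/25021) - 38515/(-1508) = -27332/25021 - 38515*(-1/1508) = -27332/25021 + 38515/1508 = 922467159/37731668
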